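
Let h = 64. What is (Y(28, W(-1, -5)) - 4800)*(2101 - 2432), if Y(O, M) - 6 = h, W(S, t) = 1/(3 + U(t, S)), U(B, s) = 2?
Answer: 1565630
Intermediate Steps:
W(S, t) = ⅕ (W(S, t) = 1/(3 + 2) = 1/5 = ⅕)
Y(O, M) = 70 (Y(O, M) = 6 + 64 = 70)
(Y(28, W(-1, -5)) - 4800)*(2101 - 2432) = (70 - 4800)*(2101 - 2432) = -4730*(-331) = 1565630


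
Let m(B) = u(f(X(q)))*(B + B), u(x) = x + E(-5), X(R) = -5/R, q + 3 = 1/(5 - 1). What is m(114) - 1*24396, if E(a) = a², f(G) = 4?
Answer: -17784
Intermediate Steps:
q = -11/4 (q = -3 + 1/(5 - 1) = -3 + 1/4 = -3 + ¼ = -11/4 ≈ -2.7500)
u(x) = 25 + x (u(x) = x + (-5)² = x + 25 = 25 + x)
m(B) = 58*B (m(B) = (25 + 4)*(B + B) = 29*(2*B) = 58*B)
m(114) - 1*24396 = 58*114 - 1*24396 = 6612 - 24396 = -17784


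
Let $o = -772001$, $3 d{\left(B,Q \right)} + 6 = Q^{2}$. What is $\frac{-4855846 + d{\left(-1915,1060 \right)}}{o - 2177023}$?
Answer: $\frac{1680493}{1105884} \approx 1.5196$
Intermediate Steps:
$d{\left(B,Q \right)} = -2 + \frac{Q^{2}}{3}$
$\frac{-4855846 + d{\left(-1915,1060 \right)}}{o - 2177023} = \frac{-4855846 - \left(2 - \frac{1060^{2}}{3}\right)}{-772001 - 2177023} = \frac{-4855846 + \left(-2 + \frac{1}{3} \cdot 1123600\right)}{-2949024} = \left(-4855846 + \left(-2 + \frac{1123600}{3}\right)\right) \left(- \frac{1}{2949024}\right) = \left(-4855846 + \frac{1123594}{3}\right) \left(- \frac{1}{2949024}\right) = \left(- \frac{13443944}{3}\right) \left(- \frac{1}{2949024}\right) = \frac{1680493}{1105884}$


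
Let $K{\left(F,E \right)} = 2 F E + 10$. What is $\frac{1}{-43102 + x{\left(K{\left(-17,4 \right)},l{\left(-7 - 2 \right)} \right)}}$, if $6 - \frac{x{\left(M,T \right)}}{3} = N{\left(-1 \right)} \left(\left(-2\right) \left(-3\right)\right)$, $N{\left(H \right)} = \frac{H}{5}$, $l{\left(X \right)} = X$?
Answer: $- \frac{5}{215402} \approx -2.3212 \cdot 10^{-5}$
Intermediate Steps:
$K{\left(F,E \right)} = 10 + 2 E F$ ($K{\left(F,E \right)} = 2 E F + 10 = 10 + 2 E F$)
$N{\left(H \right)} = \frac{H}{5}$ ($N{\left(H \right)} = H \frac{1}{5} = \frac{H}{5}$)
$x{\left(M,T \right)} = \frac{108}{5}$ ($x{\left(M,T \right)} = 18 - 3 \cdot \frac{1}{5} \left(-1\right) \left(\left(-2\right) \left(-3\right)\right) = 18 - 3 \left(\left(- \frac{1}{5}\right) 6\right) = 18 - - \frac{18}{5} = 18 + \frac{18}{5} = \frac{108}{5}$)
$\frac{1}{-43102 + x{\left(K{\left(-17,4 \right)},l{\left(-7 - 2 \right)} \right)}} = \frac{1}{-43102 + \frac{108}{5}} = \frac{1}{- \frac{215402}{5}} = - \frac{5}{215402}$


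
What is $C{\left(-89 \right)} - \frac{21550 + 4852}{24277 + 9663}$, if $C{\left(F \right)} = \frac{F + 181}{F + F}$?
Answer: $- \frac{1955509}{1510330} \approx -1.2948$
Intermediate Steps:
$C{\left(F \right)} = \frac{181 + F}{2 F}$
$C{\left(-89 \right)} - \frac{21550 + 4852}{24277 + 9663} = \frac{181 - 89}{2 \left(-89\right)} - \frac{21550 + 4852}{24277 + 9663} = \frac{1}{2} \left(- \frac{1}{89}\right) 92 - \frac{26402}{33940} = - \frac{46}{89} - 26402 \cdot \frac{1}{33940} = - \frac{46}{89} - \frac{13201}{16970} = - \frac{1955509}{1510330}$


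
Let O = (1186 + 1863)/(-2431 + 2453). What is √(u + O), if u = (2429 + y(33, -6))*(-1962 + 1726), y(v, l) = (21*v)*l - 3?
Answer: √197903046/22 ≈ 639.45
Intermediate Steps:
y(v, l) = -3 + 21*l*v (y(v, l) = 21*l*v - 3 = -3 + 21*l*v)
O = 3049/22 ≈ 138.59
u = 408752 (u = (2429 + (-3 + 21*(-6)*33))*(-1962 + 1726) = (2429 + (-3 - 4158))*(-236) = (2429 - 4161)*(-236) = -1732*(-236) = 408752)
√(u + O) = √(408752 + 3049/22) = √(8995593/22) = √197903046/22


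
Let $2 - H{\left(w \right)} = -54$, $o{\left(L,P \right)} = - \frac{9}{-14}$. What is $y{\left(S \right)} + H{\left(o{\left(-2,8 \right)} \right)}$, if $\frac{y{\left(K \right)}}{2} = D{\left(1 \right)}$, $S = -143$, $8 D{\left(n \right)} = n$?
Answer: $\frac{225}{4} \approx 56.25$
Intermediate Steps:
$o{\left(L,P \right)} = \frac{9}{14}$ ($o{\left(L,P \right)} = \left(-9\right) \left(- \frac{1}{14}\right) = \frac{9}{14}$)
$D{\left(n \right)} = \frac{n}{8}$
$H{\left(w \right)} = 56$ ($H{\left(w \right)} = 2 - -54 = 2 + 54 = 56$)
$y{\left(K \right)} = \frac{1}{4}$ ($y{\left(K \right)} = 2 \cdot \frac{1}{8} \cdot 1 = 2 \cdot \frac{1}{8} = \frac{1}{4}$)
$y{\left(S \right)} + H{\left(o{\left(-2,8 \right)} \right)} = \frac{1}{4} + 56 = \frac{225}{4}$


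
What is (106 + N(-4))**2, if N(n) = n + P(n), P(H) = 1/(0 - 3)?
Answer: 93025/9 ≈ 10336.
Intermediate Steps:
P(H) = -1/3 (P(H) = 1/(-3) = -1/3)
N(n) = -1/3 + n (N(n) = n - 1/3 = -1/3 + n)
(106 + N(-4))**2 = (106 + (-1/3 - 4))**2 = (106 - 13/3)**2 = (305/3)**2 = 93025/9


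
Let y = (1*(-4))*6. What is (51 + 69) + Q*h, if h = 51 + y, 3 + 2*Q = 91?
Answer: 1308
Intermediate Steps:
Q = 44 (Q = -3/2 + (1/2)*91 = -3/2 + 91/2 = 44)
y = -24 (y = -4*6 = -24)
h = 27 (h = 51 - 24 = 27)
(51 + 69) + Q*h = (51 + 69) + 44*27 = 120 + 1188 = 1308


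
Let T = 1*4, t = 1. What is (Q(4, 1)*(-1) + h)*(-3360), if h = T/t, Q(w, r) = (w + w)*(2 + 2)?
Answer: 94080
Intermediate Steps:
Q(w, r) = 8*w (Q(w, r) = (2*w)*4 = 8*w)
T = 4
h = 4 (h = 4/1 = 4*1 = 4)
(Q(4, 1)*(-1) + h)*(-3360) = ((8*4)*(-1) + 4)*(-3360) = (32*(-1) + 4)*(-3360) = (-32 + 4)*(-3360) = -28*(-3360) = 94080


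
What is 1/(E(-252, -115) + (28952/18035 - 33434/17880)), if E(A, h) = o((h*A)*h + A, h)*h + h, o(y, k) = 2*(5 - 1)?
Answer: -32246580/33383742343 ≈ -0.00096594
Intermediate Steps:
o(y, k) = 8 (o(y, k) = 2*4 = 8)
E(A, h) = 9*h (E(A, h) = 8*h + h = 9*h)
1/(E(-252, -115) + (28952/18035 - 33434/17880)) = 1/(9*(-115) + (28952/18035 - 33434/17880)) = 1/(-1035 + (28952*(1/18035) - 33434*1/17880)) = 1/(-1035 + (28952/18035 - 16717/8940)) = 1/(-1035 - 8532043/32246580) = 1/(-33383742343/32246580) = -32246580/33383742343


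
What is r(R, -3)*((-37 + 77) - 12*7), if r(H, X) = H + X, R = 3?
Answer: 0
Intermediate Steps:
r(R, -3)*((-37 + 77) - 12*7) = (3 - 3)*((-37 + 77) - 12*7) = 0*(40 - 84) = 0*(-44) = 0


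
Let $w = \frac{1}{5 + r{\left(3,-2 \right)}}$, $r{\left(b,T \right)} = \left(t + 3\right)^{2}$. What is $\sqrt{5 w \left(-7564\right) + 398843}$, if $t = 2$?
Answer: $\frac{\sqrt{3578241}}{3} \approx 630.54$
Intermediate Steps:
$r{\left(b,T \right)} = 25$ ($r{\left(b,T \right)} = \left(2 + 3\right)^{2} = 5^{2} = 25$)
$w = \frac{1}{30}$ ($w = \frac{1}{5 + 25} = \frac{1}{30} \approx 0.033333$)
$\sqrt{5 w \left(-7564\right) + 398843} = \sqrt{5 \cdot \frac{1}{30} \left(-7564\right) + 398843} = \sqrt{\frac{1}{6} \left(-7564\right) + 398843} = \sqrt{- \frac{3782}{3} + 398843} = \sqrt{\frac{1192747}{3}} = \frac{\sqrt{3578241}}{3}$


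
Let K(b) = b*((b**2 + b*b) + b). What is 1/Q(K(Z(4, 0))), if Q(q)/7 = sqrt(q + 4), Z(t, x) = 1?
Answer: sqrt(7)/49 ≈ 0.053995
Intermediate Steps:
K(b) = b*(b + 2*b**2) (K(b) = b*((b**2 + b**2) + b) = b*(2*b**2 + b) = b*(b + 2*b**2))
Q(q) = 7*sqrt(4 + q) (Q(q) = 7*sqrt(q + 4) = 7*sqrt(4 + q))
1/Q(K(Z(4, 0))) = 1/(7*sqrt(4 + 1**2*(1 + 2*1))) = 1/(7*sqrt(4 + 1*(1 + 2))) = 1/(7*sqrt(4 + 1*3)) = 1/(7*sqrt(4 + 3)) = 1/(7*sqrt(7)) = sqrt(7)/49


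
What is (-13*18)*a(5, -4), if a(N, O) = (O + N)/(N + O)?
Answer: -234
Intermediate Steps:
a(N, O) = 1 (a(N, O) = (N + O)/(N + O) = 1)
(-13*18)*a(5, -4) = -13*18*1 = -234*1 = -234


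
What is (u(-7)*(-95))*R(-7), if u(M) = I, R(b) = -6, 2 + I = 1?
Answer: -570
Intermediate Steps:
I = -1 (I = -2 + 1 = -1)
u(M) = -1
(u(-7)*(-95))*R(-7) = -1*(-95)*(-6) = 95*(-6) = -570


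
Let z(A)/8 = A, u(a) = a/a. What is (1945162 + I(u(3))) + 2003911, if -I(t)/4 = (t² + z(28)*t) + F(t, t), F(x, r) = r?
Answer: 3948169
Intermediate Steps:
u(a) = 1
z(A) = 8*A
I(t) = -900*t - 4*t² (I(t) = -4*((t² + (8*28)*t) + t) = -4*((t² + 224*t) + t) = -4*(t² + 225*t) = -900*t - 4*t²)
(1945162 + I(u(3))) + 2003911 = (1945162 + 4*1*(-225 - 1*1)) + 2003911 = (1945162 + 4*1*(-225 - 1)) + 2003911 = (1945162 + 4*1*(-226)) + 2003911 = (1945162 - 904) + 2003911 = 1944258 + 2003911 = 3948169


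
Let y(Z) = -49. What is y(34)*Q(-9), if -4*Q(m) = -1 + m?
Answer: -245/2 ≈ -122.50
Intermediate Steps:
Q(m) = 1/4 - m/4 (Q(m) = -(-1 + m)/4 = 1/4 - m/4)
y(34)*Q(-9) = -49*(1/4 - 1/4*(-9)) = -49*(1/4 + 9/4) = -49*5/2 = -245/2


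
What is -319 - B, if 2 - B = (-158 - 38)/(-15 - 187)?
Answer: -32323/101 ≈ -320.03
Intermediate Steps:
B = 104/101 (B = 2 - (-158 - 38)/(-15 - 187) = 2 - (-196)/(-202) = 2 - (-196)*(-1)/202 = 2 - 1*98/101 = 2 - 98/101 = 104/101 ≈ 1.0297)
-319 - B = -319 - 1*104/101 = -319 - 104/101 = -32323/101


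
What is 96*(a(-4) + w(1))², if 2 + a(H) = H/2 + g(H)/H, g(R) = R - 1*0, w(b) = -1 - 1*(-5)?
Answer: 96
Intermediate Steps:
w(b) = 4 (w(b) = -1 + 5 = 4)
g(R) = R (g(R) = R + 0 = R)
a(H) = -1 + H/2 (a(H) = -2 + (H/2 + H/H) = -2 + (H*(½) + 1) = -2 + (H/2 + 1) = -2 + (1 + H/2) = -1 + H/2)
96*(a(-4) + w(1))² = 96*((-1 + (½)*(-4)) + 4)² = 96*((-1 - 2) + 4)² = 96*(-3 + 4)² = 96*1² = 96*1 = 96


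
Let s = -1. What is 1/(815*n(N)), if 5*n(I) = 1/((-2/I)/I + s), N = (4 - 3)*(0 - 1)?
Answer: -3/163 ≈ -0.018405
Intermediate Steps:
N = -1 (N = 1*(-1) = -1)
n(I) = 1/(5*(-1 - 2/I**2)) (n(I) = 1/(5*((-2/I)/I - 1)) = 1/(5*(-2/I**2 - 1)) = 1/(5*(-1 - 2/I**2)))
1/(815*n(N)) = 1/(815*(-1*(-1)**2/(10 + 5*(-1)**2))) = 1/(815*(-1*1/(10 + 5*1))) = 1/(815*(-1*1/(10 + 5))) = 1/(815*(-1*1/15)) = 1/(815*(-1*1*1/15)) = 1/(815*(-1/15)) = 1/(-163/3) = -3/163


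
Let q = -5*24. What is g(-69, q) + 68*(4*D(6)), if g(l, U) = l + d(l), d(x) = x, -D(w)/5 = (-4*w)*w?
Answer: 195702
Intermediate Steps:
D(w) = 20*w² (D(w) = -5*(-4*w)*w = -(-20)*w² = 20*w²)
q = -120
g(l, U) = 2*l (g(l, U) = l + l = 2*l)
g(-69, q) + 68*(4*D(6)) = 2*(-69) + 68*(4*(20*6²)) = -138 + 68*(4*(20*36)) = -138 + 68*(4*720) = -138 + 68*2880 = -138 + 195840 = 195702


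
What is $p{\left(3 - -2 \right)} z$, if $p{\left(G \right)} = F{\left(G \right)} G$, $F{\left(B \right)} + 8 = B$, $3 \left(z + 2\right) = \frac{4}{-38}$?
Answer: $\frac{580}{19} \approx 30.526$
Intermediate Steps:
$z = - \frac{116}{57}$ ($z = -2 + \frac{4 \frac{1}{-38}}{3} = -2 + \frac{4 \left(- \frac{1}{38}\right)}{3} = -2 + \frac{1}{3} \left(- \frac{2}{19}\right) = -2 - \frac{2}{57} = - \frac{116}{57} \approx -2.0351$)
$F{\left(B \right)} = -8 + B$
$p{\left(G \right)} = G \left(-8 + G\right)$ ($p{\left(G \right)} = \left(-8 + G\right) G = G \left(-8 + G\right)$)
$p{\left(3 - -2 \right)} z = \left(3 - -2\right) \left(-8 + \left(3 - -2\right)\right) \left(- \frac{116}{57}\right) = \left(3 + 2\right) \left(-8 + \left(3 + 2\right)\right) \left(- \frac{116}{57}\right) = 5 \left(-8 + 5\right) \left(- \frac{116}{57}\right) = 5 \left(-3\right) \left(- \frac{116}{57}\right) = \left(-15\right) \left(- \frac{116}{57}\right) = \frac{580}{19}$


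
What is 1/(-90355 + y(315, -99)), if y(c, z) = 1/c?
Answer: -315/28461824 ≈ -1.1067e-5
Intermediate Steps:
1/(-90355 + y(315, -99)) = 1/(-90355 + 1/315) = 1/(-28461824/315) = -315/28461824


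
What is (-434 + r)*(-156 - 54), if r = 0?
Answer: 91140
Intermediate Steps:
(-434 + r)*(-156 - 54) = (-434 + 0)*(-156 - 54) = -434*(-210) = 91140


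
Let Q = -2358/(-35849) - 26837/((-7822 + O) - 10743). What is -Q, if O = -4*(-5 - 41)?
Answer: -91402001/59903679 ≈ -1.5258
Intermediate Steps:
O = 184 (O = -4*(-46) = 184)
Q = 91402001/59903679 (Q = -2358/(-35849) - 26837/((-7822 + 184) - 10743) = -2358*(-1/35849) - 26837/(-7638 - 10743) = 2358/35849 - 26837/(-18381) = 2358/35849 - 26837*(-1/18381) = 2358/35849 + 26837/18381 = 91402001/59903679 ≈ 1.5258)
-Q = -1*91402001/59903679 = -91402001/59903679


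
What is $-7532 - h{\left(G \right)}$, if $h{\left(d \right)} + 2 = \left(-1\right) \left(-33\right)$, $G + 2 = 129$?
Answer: $-7563$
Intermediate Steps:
$G = 127$ ($G = -2 + 129 = 127$)
$h{\left(d \right)} = 31$ ($h{\left(d \right)} = -2 - -33 = -2 + 33 = 31$)
$-7532 - h{\left(G \right)} = -7532 - 31 = -7563$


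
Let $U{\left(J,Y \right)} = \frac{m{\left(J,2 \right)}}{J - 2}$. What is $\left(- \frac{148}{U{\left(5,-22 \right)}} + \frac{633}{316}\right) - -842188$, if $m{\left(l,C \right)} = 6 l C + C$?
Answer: $\frac{8250023119}{9796} \approx 8.4218 \cdot 10^{5}$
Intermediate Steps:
$m{\left(l,C \right)} = C + 6 C l$ ($m{\left(l,C \right)} = 6 C l + C = C + 6 C l$)
$U{\left(J,Y \right)} = \frac{2 + 12 J}{-2 + J}$ ($U{\left(J,Y \right)} = \frac{2 \left(1 + 6 J\right)}{J - 2} = \frac{2 + 12 J}{-2 + J}$)
$\left(- \frac{148}{U{\left(5,-22 \right)}} + \frac{633}{316}\right) - -842188 = \left(- \frac{148}{2 \frac{1}{-2 + 5} \left(1 + 6 \cdot 5\right)} + \frac{633}{316}\right) - -842188 = \left(- \frac{148}{2 \cdot \frac{1}{3} \left(1 + 30\right)} + 633 \cdot \frac{1}{316}\right) + 842188 = \left(- \frac{148}{2 \cdot \frac{1}{3} \cdot 31} + \frac{633}{316}\right) + 842188 = \left(- \frac{148}{\frac{62}{3}} + \frac{633}{316}\right) + 842188 = \left(\left(-148\right) \frac{3}{62} + \frac{633}{316}\right) + 842188 = \left(- \frac{222}{31} + \frac{633}{316}\right) + 842188 = - \frac{50529}{9796} + 842188 = \frac{8250023119}{9796}$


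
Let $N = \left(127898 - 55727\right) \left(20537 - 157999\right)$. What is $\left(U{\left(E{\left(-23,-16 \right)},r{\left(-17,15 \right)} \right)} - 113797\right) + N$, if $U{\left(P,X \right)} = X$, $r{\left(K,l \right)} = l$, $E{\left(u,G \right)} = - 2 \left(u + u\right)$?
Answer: $-9920883784$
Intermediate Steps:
$E{\left(u,G \right)} = - 4 u$ ($E{\left(u,G \right)} = - 2 \cdot 2 u = - 4 u$)
$N = -9920770002$ ($N = 72171 \left(-137462\right) = -9920770002$)
$\left(U{\left(E{\left(-23,-16 \right)},r{\left(-17,15 \right)} \right)} - 113797\right) + N = \left(15 - 113797\right) - 9920770002 = -113782 - 9920770002 = -9920883784$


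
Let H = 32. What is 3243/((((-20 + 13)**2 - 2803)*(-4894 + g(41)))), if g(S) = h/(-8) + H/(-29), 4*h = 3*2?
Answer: 250792/1042579485 ≈ 0.00024055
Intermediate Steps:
h = 3/2 (h = (3*2)/4 = (1/4)*6 = 3/2 ≈ 1.5000)
g(S) = -599/464 (g(S) = (3/2)/(-8) + 32/(-29) = (3/2)*(-1/8) + 32*(-1/29) = -3/16 - 32/29 = -599/464)
3243/((((-20 + 13)**2 - 2803)*(-4894 + g(41)))) = 3243/((((-20 + 13)**2 - 2803)*(-4894 - 599/464))) = 3243/((((-7)**2 - 2803)*(-2271415/464))) = 3243/(((49 - 2803)*(-2271415/464))) = 3243/((-2754*(-2271415/464))) = 3243/(3127738455/232) = 3243*(232/3127738455) = 250792/1042579485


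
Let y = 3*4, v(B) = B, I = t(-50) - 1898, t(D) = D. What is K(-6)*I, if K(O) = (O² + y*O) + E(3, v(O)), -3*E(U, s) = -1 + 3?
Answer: 214280/3 ≈ 71427.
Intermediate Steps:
I = -1948 (I = -50 - 1898 = -1948)
y = 12
E(U, s) = -⅔ (E(U, s) = -(-1 + 3)/3 = -⅓*2 = -⅔)
K(O) = -⅔ + O² + 12*O (K(O) = (O² + 12*O) - ⅔ = -⅔ + O² + 12*O)
K(-6)*I = (-⅔ + (-6)² + 12*(-6))*(-1948) = (-⅔ + 36 - 72)*(-1948) = -110/3*(-1948) = 214280/3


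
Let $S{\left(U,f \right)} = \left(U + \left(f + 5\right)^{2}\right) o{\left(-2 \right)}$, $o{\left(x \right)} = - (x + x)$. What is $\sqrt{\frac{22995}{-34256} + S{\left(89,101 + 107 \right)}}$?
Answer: $\frac{7 \sqrt{272161036073}}{8564} \approx 426.42$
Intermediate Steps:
$o{\left(x \right)} = - 2 x$
$S{\left(U,f \right)} = 4 U + 4 \left(5 + f\right)^{2}$ ($S{\left(U,f \right)} = \left(U + \left(f + 5\right)^{2}\right) \left(\left(-2\right) \left(-2\right)\right) = \left(U + \left(5 + f\right)^{2}\right) 4 = 4 U + 4 \left(5 + f\right)^{2}$)
$\sqrt{\frac{22995}{-34256} + S{\left(89,101 + 107 \right)}} = \sqrt{\frac{22995}{-34256} + \left(4 \cdot 89 + 4 \left(5 + \left(101 + 107\right)\right)^{2}\right)} = \sqrt{22995 \left(- \frac{1}{34256}\right) + \left(356 + 4 \left(5 + 208\right)^{2}\right)} = \sqrt{- \frac{22995}{34256} + \left(356 + 4 \cdot 213^{2}\right)} = \sqrt{- \frac{22995}{34256} + \left(356 + 4 \cdot 45369\right)} = \sqrt{- \frac{22995}{34256} + \left(356 + 181476\right)} = \sqrt{- \frac{22995}{34256} + 181832} = \sqrt{\frac{6228813997}{34256}} = \frac{7 \sqrt{272161036073}}{8564}$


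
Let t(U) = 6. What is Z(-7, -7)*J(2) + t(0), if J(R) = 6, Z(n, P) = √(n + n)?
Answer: 6 + 6*I*√14 ≈ 6.0 + 22.45*I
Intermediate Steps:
Z(n, P) = √2*√n (Z(n, P) = √(2*n) = √2*√n)
Z(-7, -7)*J(2) + t(0) = (√2*√(-7))*6 + 6 = (√2*(I*√7))*6 + 6 = (I*√14)*6 + 6 = 6*I*√14 + 6 = 6 + 6*I*√14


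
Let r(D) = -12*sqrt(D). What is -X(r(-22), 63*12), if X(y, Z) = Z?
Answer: -756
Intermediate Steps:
-X(r(-22), 63*12) = -63*12 = -1*756 = -756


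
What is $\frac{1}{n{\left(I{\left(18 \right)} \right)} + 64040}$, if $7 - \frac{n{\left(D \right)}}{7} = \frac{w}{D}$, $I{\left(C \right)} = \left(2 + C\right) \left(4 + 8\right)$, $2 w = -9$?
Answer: $\frac{160}{10254261} \approx 1.5603 \cdot 10^{-5}$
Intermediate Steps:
$w = - \frac{9}{2}$ ($w = \frac{1}{2} \left(-9\right) = - \frac{9}{2} \approx -4.5$)
$I{\left(C \right)} = 24 + 12 C$ ($I{\left(C \right)} = \left(2 + C\right) 12 = 24 + 12 C$)
$n{\left(D \right)} = 49 + \frac{63}{2 D}$ ($n{\left(D \right)} = 49 - 7 \left(- \frac{9}{2 D}\right) = 49 + \frac{63}{2 D}$)
$\frac{1}{n{\left(I{\left(18 \right)} \right)} + 64040} = \frac{1}{\left(49 + \frac{63}{2 \left(24 + 12 \cdot 18\right)}\right) + 64040} = \frac{1}{\left(49 + \frac{63}{2 \left(24 + 216\right)}\right) + 64040} = \frac{1}{\left(49 + \frac{63}{2 \cdot 240}\right) + 64040} = \frac{1}{\left(49 + \frac{63}{2} \cdot \frac{1}{240}\right) + 64040} = \frac{1}{\left(49 + \frac{21}{160}\right) + 64040} = \frac{1}{\frac{7861}{160} + 64040} = \frac{1}{\frac{10254261}{160}} = \frac{160}{10254261}$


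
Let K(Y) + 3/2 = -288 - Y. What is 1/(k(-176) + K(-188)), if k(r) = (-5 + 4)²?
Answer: -2/201 ≈ -0.0099503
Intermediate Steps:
k(r) = 1 (k(r) = (-1)² = 1)
K(Y) = -579/2 - Y (K(Y) = -3/2 + (-288 - Y) = -579/2 - Y)
1/(k(-176) + K(-188)) = 1/(1 + (-579/2 - 1*(-188))) = 1/(1 + (-579/2 + 188)) = 1/(1 - 203/2) = 1/(-201/2) = -2/201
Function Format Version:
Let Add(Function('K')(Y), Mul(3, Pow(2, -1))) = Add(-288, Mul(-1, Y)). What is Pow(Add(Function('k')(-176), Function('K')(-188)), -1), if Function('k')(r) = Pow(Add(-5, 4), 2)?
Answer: Rational(-2, 201) ≈ -0.0099503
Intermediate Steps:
Function('k')(r) = 1 (Function('k')(r) = Pow(-1, 2) = 1)
Function('K')(Y) = Add(Rational(-579, 2), Mul(-1, Y)) (Function('K')(Y) = Add(Rational(-3, 2), Add(-288, Mul(-1, Y))) = Add(Rational(-579, 2), Mul(-1, Y)))
Pow(Add(Function('k')(-176), Function('K')(-188)), -1) = Pow(Add(1, Add(Rational(-579, 2), Mul(-1, -188))), -1) = Pow(Add(1, Add(Rational(-579, 2), 188)), -1) = Pow(Add(1, Rational(-203, 2)), -1) = Pow(Rational(-201, 2), -1) = Rational(-2, 201)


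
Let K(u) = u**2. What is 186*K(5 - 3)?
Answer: 744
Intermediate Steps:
186*K(5 - 3) = 186*(5 - 3)**2 = 186*2**2 = 186*4 = 744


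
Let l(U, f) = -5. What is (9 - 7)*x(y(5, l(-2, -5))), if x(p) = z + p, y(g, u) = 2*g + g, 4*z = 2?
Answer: 31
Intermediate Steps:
z = ½ (z = (¼)*2 = ½ ≈ 0.50000)
y(g, u) = 3*g
x(p) = ½ + p
(9 - 7)*x(y(5, l(-2, -5))) = (9 - 7)*(½ + 3*5) = 2*(½ + 15) = 2*(31/2) = 31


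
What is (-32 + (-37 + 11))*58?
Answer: -3364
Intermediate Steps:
(-32 + (-37 + 11))*58 = (-32 - 26)*58 = -58*58 = -3364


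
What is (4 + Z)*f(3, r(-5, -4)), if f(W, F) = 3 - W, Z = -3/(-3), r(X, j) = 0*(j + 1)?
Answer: 0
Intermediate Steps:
r(X, j) = 0 (r(X, j) = 0*(1 + j) = 0)
Z = 1 (Z = -3*(-1/3) = 1)
(4 + Z)*f(3, r(-5, -4)) = (4 + 1)*(3 - 1*3) = 5*(3 - 3) = 5*0 = 0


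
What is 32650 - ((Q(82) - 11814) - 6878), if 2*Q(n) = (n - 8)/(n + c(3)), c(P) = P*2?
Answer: 4518059/88 ≈ 51342.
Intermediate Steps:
c(P) = 2*P
Q(n) = (-8 + n)/(2*(6 + n)) (Q(n) = ((n - 8)/(n + 2*3))/2 = ((-8 + n)/(n + 6))/2 = ((-8 + n)/(6 + n))/2 = (-8 + n)/(2*(6 + n)))
32650 - ((Q(82) - 11814) - 6878) = 32650 - (((-8 + 82)/(2*(6 + 82)) - 11814) - 6878) = 32650 - (((½)*74/88 - 11814) - 6878) = 32650 - (((½)*(1/88)*74 - 11814) - 6878) = 32650 - ((37/88 - 11814) - 6878) = 32650 - (-1039595/88 - 6878) = 32650 - 1*(-1644859/88) = 32650 + 1644859/88 = 4518059/88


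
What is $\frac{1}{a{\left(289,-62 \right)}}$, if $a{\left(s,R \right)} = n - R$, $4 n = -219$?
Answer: $\frac{4}{29} \approx 0.13793$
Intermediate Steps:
$n = - \frac{219}{4}$ ($n = \frac{1}{4} \left(-219\right) = - \frac{219}{4} \approx -54.75$)
$a{\left(s,R \right)} = - \frac{219}{4} - R$
$\frac{1}{a{\left(289,-62 \right)}} = \frac{1}{- \frac{219}{4} - -62} = \frac{1}{- \frac{219}{4} + 62} = \frac{1}{\frac{29}{4}} = \frac{4}{29}$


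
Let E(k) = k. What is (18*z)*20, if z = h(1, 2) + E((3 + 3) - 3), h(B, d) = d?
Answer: 1800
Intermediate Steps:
z = 5 (z = 2 + ((3 + 3) - 3) = 2 + (6 - 3) = 2 + 3 = 5)
(18*z)*20 = (18*5)*20 = 90*20 = 1800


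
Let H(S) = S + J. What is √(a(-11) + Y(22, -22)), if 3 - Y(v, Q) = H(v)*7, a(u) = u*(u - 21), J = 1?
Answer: √194 ≈ 13.928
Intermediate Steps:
a(u) = u*(-21 + u)
H(S) = 1 + S (H(S) = S + 1 = 1 + S)
Y(v, Q) = -4 - 7*v (Y(v, Q) = 3 - (1 + v)*7 = 3 - (7 + 7*v) = 3 + (-7 - 7*v) = -4 - 7*v)
√(a(-11) + Y(22, -22)) = √(-11*(-21 - 11) + (-4 - 7*22)) = √(-11*(-32) + (-4 - 154)) = √(352 - 158) = √194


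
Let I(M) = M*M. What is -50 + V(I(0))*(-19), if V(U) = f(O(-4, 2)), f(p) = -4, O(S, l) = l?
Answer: 26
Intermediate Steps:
I(M) = M²
V(U) = -4
-50 + V(I(0))*(-19) = -50 - 4*(-19) = -50 + 76 = 26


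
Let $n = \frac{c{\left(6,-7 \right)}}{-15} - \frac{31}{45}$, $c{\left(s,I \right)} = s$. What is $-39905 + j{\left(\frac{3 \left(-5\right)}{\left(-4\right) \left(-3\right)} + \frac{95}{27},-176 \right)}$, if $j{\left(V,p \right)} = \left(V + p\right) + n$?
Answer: $- \frac{21643103}{540} \approx -40080.0$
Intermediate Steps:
$n = - \frac{49}{45}$ ($n = \frac{6}{-15} - \frac{31}{45} = 6 \left(- \frac{1}{15}\right) - \frac{31}{45} = - \frac{2}{5} - \frac{31}{45} = - \frac{49}{45} \approx -1.0889$)
$j{\left(V,p \right)} = - \frac{49}{45} + V + p$ ($j{\left(V,p \right)} = \left(V + p\right) - \frac{49}{45} = - \frac{49}{45} + V + p$)
$-39905 + j{\left(\frac{3 \left(-5\right)}{\left(-4\right) \left(-3\right)} + \frac{95}{27},-176 \right)} = -39905 - \left(\frac{23432}{135} - \frac{3 \left(-5\right)}{\left(-4\right) \left(-3\right)}\right) = -39905 - \left(\frac{23432}{135} + \frac{5}{4}\right) = -39905 - \frac{94403}{540} = - \frac{21643103}{540}$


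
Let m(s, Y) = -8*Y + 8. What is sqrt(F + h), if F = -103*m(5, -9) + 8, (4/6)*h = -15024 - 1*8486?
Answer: 9*I*sqrt(537) ≈ 208.56*I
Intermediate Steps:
h = -35265 (h = 3*(-15024 - 1*8486)/2 = 3*(-15024 - 8486)/2 = (3/2)*(-23510) = -35265)
m(s, Y) = 8 - 8*Y
F = -8232 (F = -103*(8 - 8*(-9)) + 8 = -103*(8 + 72) + 8 = -103*80 + 8 = -8240 + 8 = -8232)
sqrt(F + h) = sqrt(-8232 - 35265) = sqrt(-43497) = 9*I*sqrt(537)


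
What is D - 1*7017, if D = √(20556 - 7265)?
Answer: -7017 + √13291 ≈ -6901.7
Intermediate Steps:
D = √13291 ≈ 115.29
D - 1*7017 = √13291 - 1*7017 = √13291 - 7017 = -7017 + √13291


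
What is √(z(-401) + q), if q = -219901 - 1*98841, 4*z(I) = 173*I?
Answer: I*√1344341/2 ≈ 579.73*I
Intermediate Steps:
z(I) = 173*I/4 (z(I) = (173*I)/4 = 173*I/4)
q = -318742 (q = -219901 - 98841 = -318742)
√(z(-401) + q) = √((173/4)*(-401) - 318742) = √(-69373/4 - 318742) = √(-1344341/4) = I*√1344341/2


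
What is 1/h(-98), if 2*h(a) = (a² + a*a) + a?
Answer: 1/9555 ≈ 0.00010466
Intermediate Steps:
h(a) = a² + a/2 (h(a) = ((a² + a*a) + a)/2 = ((a² + a²) + a)/2 = (2*a² + a)/2 = (a + 2*a²)/2 = a² + a/2)
1/h(-98) = 1/(-98*(½ - 98)) = 1/(-98*(-195/2)) = 1/9555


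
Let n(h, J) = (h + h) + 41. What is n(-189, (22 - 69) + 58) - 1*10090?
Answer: -10427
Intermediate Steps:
n(h, J) = 41 + 2*h (n(h, J) = 2*h + 41 = 41 + 2*h)
n(-189, (22 - 69) + 58) - 1*10090 = (41 + 2*(-189)) - 1*10090 = (41 - 378) - 10090 = -337 - 10090 = -10427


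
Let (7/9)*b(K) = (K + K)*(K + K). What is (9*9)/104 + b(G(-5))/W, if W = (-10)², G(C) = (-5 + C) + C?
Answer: 8991/728 ≈ 12.350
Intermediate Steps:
G(C) = -5 + 2*C
b(K) = 36*K²/7 (b(K) = 9*((K + K)*(K + K))/7 = 9*((2*K)*(2*K))/7 = 9*(4*K²)/7 = 36*K²/7)
W = 100
(9*9)/104 + b(G(-5))/W = (9*9)/104 + (36*(-5 + 2*(-5))²/7)/100 = 81*(1/104) + (36*(-5 - 10)²/7)*(1/100) = 81/104 + ((36/7)*(-15)²)*(1/100) = 81/104 + ((36/7)*225)*(1/100) = 81/104 + (8100/7)*(1/100) = 81/104 + 81/7 = 8991/728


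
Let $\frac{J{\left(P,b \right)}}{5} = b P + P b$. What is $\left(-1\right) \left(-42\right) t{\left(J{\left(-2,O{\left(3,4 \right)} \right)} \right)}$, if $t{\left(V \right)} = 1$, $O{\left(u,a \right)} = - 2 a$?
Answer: $42$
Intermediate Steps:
$J{\left(P,b \right)} = 10 P b$ ($J{\left(P,b \right)} = 5 \left(b P + P b\right) = 5 \left(P b + P b\right) = 5 \cdot 2 P b = 10 P b$)
$\left(-1\right) \left(-42\right) t{\left(J{\left(-2,O{\left(3,4 \right)} \right)} \right)} = \left(-1\right) \left(-42\right) 1 = 42 \cdot 1 = 42$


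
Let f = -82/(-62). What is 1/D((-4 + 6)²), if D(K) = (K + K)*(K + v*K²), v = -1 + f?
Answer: 31/2272 ≈ 0.013644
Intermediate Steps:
f = 41/31 (f = -82*(-1/62) = 41/31 ≈ 1.3226)
v = 10/31 (v = -1 + 41/31 = 10/31 ≈ 0.32258)
D(K) = 2*K*(K + 10*K²/31) (D(K) = (K + K)*(K + 10*K²/31) = (2*K)*(K + 10*K²/31) = 2*K*(K + 10*K²/31))
1/D((-4 + 6)²) = 1/(((-4 + 6)²)²*(2 + 20*(-4 + 6)²/31)) = 1/((2²)²*(2 + (20/31)*2²)) = 1/(4²*(2 + (20/31)*4)) = 1/(16*(2 + 80/31)) = 1/(16*(142/31)) = 1/(2272/31) = 31/2272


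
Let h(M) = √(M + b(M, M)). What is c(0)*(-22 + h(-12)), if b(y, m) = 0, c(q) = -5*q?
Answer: 0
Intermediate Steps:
h(M) = √M (h(M) = √(M + 0) = √M)
c(0)*(-22 + h(-12)) = (-5*0)*(-22 + √(-12)) = 0*(-22 + 2*I*√3) = 0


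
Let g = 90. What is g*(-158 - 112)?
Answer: -24300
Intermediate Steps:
g*(-158 - 112) = 90*(-158 - 112) = 90*(-270) = -24300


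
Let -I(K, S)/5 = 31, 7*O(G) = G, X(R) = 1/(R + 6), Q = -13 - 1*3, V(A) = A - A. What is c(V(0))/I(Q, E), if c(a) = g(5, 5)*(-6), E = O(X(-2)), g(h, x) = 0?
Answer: 0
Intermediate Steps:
V(A) = 0
Q = -16 (Q = -13 - 3 = -16)
X(R) = 1/(6 + R)
O(G) = G/7
E = 1/28 (E = 1/(7*(6 - 2)) = (1/7)/4 = (1/7)*(1/4) = 1/28 ≈ 0.035714)
I(K, S) = -155 (I(K, S) = -5*31 = -155)
c(a) = 0 (c(a) = 0*(-6) = 0)
c(V(0))/I(Q, E) = 0/(-155) = 0*(-1/155) = 0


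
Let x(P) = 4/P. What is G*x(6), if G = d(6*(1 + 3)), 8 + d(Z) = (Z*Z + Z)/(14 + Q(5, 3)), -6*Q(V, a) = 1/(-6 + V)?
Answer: 1168/51 ≈ 22.902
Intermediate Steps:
Q(V, a) = -1/(6*(-6 + V))
d(Z) = -8 + 6*Z/85 + 6*Z**2/85 (d(Z) = -8 + (Z*Z + Z)/(14 - 1/(-36 + 6*5)) = -8 + (Z**2 + Z)/(14 - 1/(-36 + 30)) = -8 + (Z + Z**2)/(14 - 1/(-6)) = -8 + (Z + Z**2)/(14 - 1*(-1/6)) = -8 + (Z + Z**2)/(14 + 1/6) = -8 + (Z + Z**2)/(85/6) = -8 + (Z + Z**2)*(6/85) = -8 + (6*Z/85 + 6*Z**2/85) = -8 + 6*Z/85 + 6*Z**2/85)
G = 584/17 (G = -8 + 6*(6*(1 + 3))/85 + 6*(6*(1 + 3))**2/85 = -8 + 6*(6*4)/85 + 6*(6*4)**2/85 = -8 + (6/85)*24 + (6/85)*24**2 = -8 + 144/85 + (6/85)*576 = -8 + 144/85 + 3456/85 = 584/17 ≈ 34.353)
G*x(6) = 584*(4/6)/17 = 584*(4*(1/6))/17 = (584/17)*(2/3) = 1168/51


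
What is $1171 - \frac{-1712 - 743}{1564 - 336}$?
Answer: $\frac{1440443}{1228} \approx 1173.0$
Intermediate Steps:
$1171 - \frac{-1712 - 743}{1564 - 336} = 1171 - - \frac{2455}{1228} = 1171 + \frac{2455}{1228} = \frac{1440443}{1228}$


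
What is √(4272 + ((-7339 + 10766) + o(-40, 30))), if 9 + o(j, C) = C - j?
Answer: 4*√485 ≈ 88.091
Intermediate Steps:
o(j, C) = -9 + C - j (o(j, C) = -9 + (C - j) = -9 + C - j)
√(4272 + ((-7339 + 10766) + o(-40, 30))) = √(4272 + ((-7339 + 10766) + (-9 + 30 - 1*(-40)))) = √(4272 + (3427 + (-9 + 30 + 40))) = √(4272 + (3427 + 61)) = √(4272 + 3488) = √7760 = 4*√485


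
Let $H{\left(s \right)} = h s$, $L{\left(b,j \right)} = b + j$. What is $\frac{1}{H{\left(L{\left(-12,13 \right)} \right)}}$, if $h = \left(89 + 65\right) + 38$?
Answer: $\frac{1}{192} \approx 0.0052083$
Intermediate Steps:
$h = 192$ ($h = 154 + 38 = 192$)
$H{\left(s \right)} = 192 s$
$\frac{1}{H{\left(L{\left(-12,13 \right)} \right)}} = \frac{1}{192 \left(-12 + 13\right)} = \frac{1}{192 \cdot 1} = \frac{1}{192}$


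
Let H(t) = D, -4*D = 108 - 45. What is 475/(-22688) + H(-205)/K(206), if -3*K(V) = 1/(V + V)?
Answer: 441666821/22688 ≈ 19467.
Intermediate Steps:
D = -63/4 (D = -(108 - 45)/4 = -¼*63 = -63/4 ≈ -15.750)
H(t) = -63/4
K(V) = -1/(6*V) (K(V) = -1/(3*(V + V)) = -1/(2*V)/3 = -1/(6*V))
475/(-22688) + H(-205)/K(206) = 475/(-22688) - 63/(4*((-⅙/206))) = 475*(-1/22688) - 63/(4*((-⅙*1/206))) = -475/22688 - 63/(4*(-1/1236)) = -475/22688 - 63/4*(-1236) = -475/22688 + 19467 = 441666821/22688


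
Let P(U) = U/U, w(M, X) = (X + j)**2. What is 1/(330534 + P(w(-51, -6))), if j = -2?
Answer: 1/330535 ≈ 3.0254e-6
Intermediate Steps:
w(M, X) = (-2 + X)**2 (w(M, X) = (X - 2)**2 = (-2 + X)**2)
P(U) = 1
1/(330534 + P(w(-51, -6))) = 1/(330534 + 1) = 1/330535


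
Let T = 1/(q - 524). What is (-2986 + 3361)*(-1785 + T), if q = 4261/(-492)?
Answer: -175422621375/262069 ≈ -6.6938e+5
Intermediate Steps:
q = -4261/492 (q = 4261*(-1/492) = -4261/492 ≈ -8.6606)
T = -492/262069 (T = 1/(-4261/492 - 524) = 1/(-262069/492) = -492/262069 ≈ -0.0018774)
(-2986 + 3361)*(-1785 + T) = (-2986 + 3361)*(-1785 - 492/262069) = 375*(-467793657/262069) = -175422621375/262069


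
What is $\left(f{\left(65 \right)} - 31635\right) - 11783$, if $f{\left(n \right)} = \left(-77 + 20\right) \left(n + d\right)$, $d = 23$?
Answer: $-48434$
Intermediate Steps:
$f{\left(n \right)} = -1311 - 57 n$ ($f{\left(n \right)} = \left(-77 + 20\right) \left(n + 23\right) = - 57 \left(23 + n\right) = -1311 - 57 n$)
$\left(f{\left(65 \right)} - 31635\right) - 11783 = \left(\left(-1311 - 3705\right) - 31635\right) - 11783 = \left(-5016 - 31635\right) - 11783 = -36651 - 11783 = -48434$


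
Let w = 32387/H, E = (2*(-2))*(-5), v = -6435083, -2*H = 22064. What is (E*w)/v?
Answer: 161935/17747958914 ≈ 9.1242e-6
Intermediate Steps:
H = -11032 (H = -½*22064 = -11032)
E = 20 (E = -4*(-5) = 20)
w = -32387/11032 (w = 32387/(-11032) = 32387*(-1/11032) = -32387/11032 ≈ -2.9357)
(E*w)/v = (20*(-32387/11032))/(-6435083) = -161935/2758*(-1/6435083) = 161935/17747958914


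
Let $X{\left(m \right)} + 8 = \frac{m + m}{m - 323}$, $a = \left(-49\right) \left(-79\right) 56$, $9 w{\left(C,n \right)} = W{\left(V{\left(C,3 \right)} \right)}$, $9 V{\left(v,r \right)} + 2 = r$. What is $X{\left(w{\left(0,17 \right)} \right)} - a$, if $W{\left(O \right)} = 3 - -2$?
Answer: $- \frac{314553589}{1451} \approx -2.1678 \cdot 10^{5}$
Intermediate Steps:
$V{\left(v,r \right)} = - \frac{2}{9} + \frac{r}{9}$
$W{\left(O \right)} = 5$ ($W{\left(O \right)} = 3 + 2 = 5$)
$w{\left(C,n \right)} = \frac{5}{9}$ ($w{\left(C,n \right)} = \frac{1}{9} \cdot 5 = \frac{5}{9}$)
$a = 216776$ ($a = 3871 \cdot 56 = 216776$)
$X{\left(m \right)} = -8 + \frac{2 m}{-323 + m}$ ($X{\left(m \right)} = -8 + \frac{m + m}{m - 323} = -8 + \frac{2 m}{-323 + m}$)
$X{\left(w{\left(0,17 \right)} \right)} - a = \frac{2 \left(1292 - \frac{5}{3}\right)}{-323 + \frac{5}{9}} - 216776 = \frac{2 \left(1292 - \frac{5}{3}\right)}{- \frac{2902}{9}} - 216776 = 2 \left(- \frac{9}{2902}\right) \frac{3871}{3} - 216776 = - \frac{11613}{1451} - 216776 = - \frac{314553589}{1451}$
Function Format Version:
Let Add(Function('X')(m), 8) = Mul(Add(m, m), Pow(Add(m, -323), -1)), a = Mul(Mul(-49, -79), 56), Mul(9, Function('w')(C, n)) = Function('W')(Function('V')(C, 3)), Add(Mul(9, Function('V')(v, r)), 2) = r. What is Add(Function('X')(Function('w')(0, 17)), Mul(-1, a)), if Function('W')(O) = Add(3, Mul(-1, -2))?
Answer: Rational(-314553589, 1451) ≈ -2.1678e+5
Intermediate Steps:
Function('V')(v, r) = Add(Rational(-2, 9), Mul(Rational(1, 9), r))
Function('W')(O) = 5 (Function('W')(O) = Add(3, 2) = 5)
Function('w')(C, n) = Rational(5, 9) (Function('w')(C, n) = Mul(Rational(1, 9), 5) = Rational(5, 9))
a = 216776 (a = Mul(3871, 56) = 216776)
Function('X')(m) = Add(-8, Mul(2, m, Pow(Add(-323, m), -1))) (Function('X')(m) = Add(-8, Mul(Add(m, m), Pow(Add(m, -323), -1))) = Add(-8, Mul(Mul(2, m), Pow(Add(-323, m), -1))) = Add(-8, Mul(2, m, Pow(Add(-323, m), -1))))
Add(Function('X')(Function('w')(0, 17)), Mul(-1, a)) = Add(Mul(2, Pow(Add(-323, Rational(5, 9)), -1), Add(1292, Mul(-3, Rational(5, 9)))), Mul(-1, 216776)) = Add(Mul(2, Pow(Rational(-2902, 9), -1), Add(1292, Rational(-5, 3))), -216776) = Add(Mul(2, Rational(-9, 2902), Rational(3871, 3)), -216776) = Add(Rational(-11613, 1451), -216776) = Rational(-314553589, 1451)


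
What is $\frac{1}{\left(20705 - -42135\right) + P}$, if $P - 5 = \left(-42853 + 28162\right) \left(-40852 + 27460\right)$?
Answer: $\frac{1}{196804717} \approx 5.0812 \cdot 10^{-9}$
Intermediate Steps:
$P = 196741877$ ($P = 5 + \left(-42853 + 28162\right) \left(-40852 + 27460\right) = 5 - -196741872 = 5 + 196741872 = 196741877$)
$\frac{1}{\left(20705 - -42135\right) + P} = \frac{1}{\left(20705 - -42135\right) + 196741877} = \frac{1}{\left(20705 + 42135\right) + 196741877} = \frac{1}{62840 + 196741877} = \frac{1}{196804717}$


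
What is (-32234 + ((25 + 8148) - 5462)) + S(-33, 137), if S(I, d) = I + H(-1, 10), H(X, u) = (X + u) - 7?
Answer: -29554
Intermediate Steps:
H(X, u) = -7 + X + u
S(I, d) = 2 + I (S(I, d) = I + (-7 - 1 + 10) = I + 2 = 2 + I)
(-32234 + ((25 + 8148) - 5462)) + S(-33, 137) = (-32234 + ((25 + 8148) - 5462)) + (2 - 33) = (-32234 + (8173 - 5462)) - 31 = (-32234 + 2711) - 31 = -29523 - 31 = -29554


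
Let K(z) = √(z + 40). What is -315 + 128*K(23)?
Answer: -315 + 384*√7 ≈ 700.97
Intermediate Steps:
K(z) = √(40 + z)
-315 + 128*K(23) = -315 + 128*√(40 + 23) = -315 + 128*√63 = -315 + 128*(3*√7) = -315 + 384*√7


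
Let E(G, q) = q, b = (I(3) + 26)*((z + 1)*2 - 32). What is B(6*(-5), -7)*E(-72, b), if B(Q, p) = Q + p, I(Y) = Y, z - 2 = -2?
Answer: 32190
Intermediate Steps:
z = 0 (z = 2 - 2 = 0)
b = -870 (b = (3 + 26)*((0 + 1)*2 - 32) = 29*(1*2 - 32) = 29*(2 - 32) = 29*(-30) = -870)
B(6*(-5), -7)*E(-72, b) = (6*(-5) - 7)*(-870) = (-30 - 7)*(-870) = -37*(-870) = 32190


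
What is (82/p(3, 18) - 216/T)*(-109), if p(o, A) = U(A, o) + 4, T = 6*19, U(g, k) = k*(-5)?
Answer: 212986/209 ≈ 1019.1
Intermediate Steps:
U(g, k) = -5*k
T = 114
p(o, A) = 4 - 5*o (p(o, A) = -5*o + 4 = 4 - 5*o)
(82/p(3, 18) - 216/T)*(-109) = (82/(4 - 5*3) - 216/114)*(-109) = (82/(4 - 15) - 216*1/114)*(-109) = (82/(-11) - 36/19)*(-109) = (82*(-1/11) - 36/19)*(-109) = (-82/11 - 36/19)*(-109) = -1954/209*(-109) = 212986/209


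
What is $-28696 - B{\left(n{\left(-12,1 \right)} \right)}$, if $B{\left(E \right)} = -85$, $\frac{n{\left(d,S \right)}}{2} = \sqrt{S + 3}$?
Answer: $-28611$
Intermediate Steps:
$n{\left(d,S \right)} = 2 \sqrt{3 + S}$ ($n{\left(d,S \right)} = 2 \sqrt{S + 3} = 2 \sqrt{3 + S}$)
$-28696 - B{\left(n{\left(-12,1 \right)} \right)} = -28696 - -85 = -28696 + 85 = -28611$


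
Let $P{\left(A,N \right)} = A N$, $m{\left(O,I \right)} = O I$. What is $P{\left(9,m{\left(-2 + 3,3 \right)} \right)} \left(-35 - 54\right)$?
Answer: $-2403$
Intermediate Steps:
$m{\left(O,I \right)} = I O$
$P{\left(9,m{\left(-2 + 3,3 \right)} \right)} \left(-35 - 54\right) = 9 \cdot 3 \left(-2 + 3\right) \left(-35 - 54\right) = 9 \cdot 3 \cdot 1 \left(-89\right) = 9 \cdot 3 \left(-89\right) = 27 \left(-89\right) = -2403$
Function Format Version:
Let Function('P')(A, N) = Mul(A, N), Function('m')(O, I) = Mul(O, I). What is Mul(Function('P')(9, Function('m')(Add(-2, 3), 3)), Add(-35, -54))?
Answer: -2403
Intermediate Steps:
Function('m')(O, I) = Mul(I, O)
Mul(Function('P')(9, Function('m')(Add(-2, 3), 3)), Add(-35, -54)) = Mul(Mul(9, Mul(3, Add(-2, 3))), Add(-35, -54)) = Mul(Mul(9, Mul(3, 1)), -89) = Mul(Mul(9, 3), -89) = Mul(27, -89) = -2403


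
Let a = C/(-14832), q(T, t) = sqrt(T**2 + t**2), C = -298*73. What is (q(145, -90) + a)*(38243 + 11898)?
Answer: 545383657/7416 + 250705*sqrt(1165) ≈ 8.6306e+6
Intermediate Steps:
C = -21754
a = 10877/7416 (a = -21754/(-14832) = -21754*(-1/14832) = 10877/7416 ≈ 1.4667)
(q(145, -90) + a)*(38243 + 11898) = (sqrt(145**2 + (-90)**2) + 10877/7416)*(38243 + 11898) = (sqrt(21025 + 8100) + 10877/7416)*50141 = (sqrt(29125) + 10877/7416)*50141 = (5*sqrt(1165) + 10877/7416)*50141 = (10877/7416 + 5*sqrt(1165))*50141 = 545383657/7416 + 250705*sqrt(1165)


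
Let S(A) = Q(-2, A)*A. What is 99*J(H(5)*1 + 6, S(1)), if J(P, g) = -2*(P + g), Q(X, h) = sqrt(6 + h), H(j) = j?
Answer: -2178 - 198*sqrt(7) ≈ -2701.9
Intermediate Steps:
S(A) = A*sqrt(6 + A) (S(A) = sqrt(6 + A)*A = A*sqrt(6 + A))
J(P, g) = -2*P - 2*g
99*J(H(5)*1 + 6, S(1)) = 99*(-2*(5*1 + 6) - 2*sqrt(6 + 1)) = 99*(-2*(5 + 6) - 2*sqrt(7)) = 99*(-2*11 - 2*sqrt(7)) = 99*(-22 - 2*sqrt(7)) = -2178 - 198*sqrt(7)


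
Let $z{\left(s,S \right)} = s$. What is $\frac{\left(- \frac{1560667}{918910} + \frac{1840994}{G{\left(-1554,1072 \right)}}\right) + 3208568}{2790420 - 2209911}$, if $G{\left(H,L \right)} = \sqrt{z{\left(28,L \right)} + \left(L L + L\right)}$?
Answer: $\frac{2948383660213}{533435525190} + \frac{920497 \sqrt{287571}}{166937553639} \approx 5.5301$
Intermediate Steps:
$G{\left(H,L \right)} = \sqrt{28 + L + L^{2}}$ ($G{\left(H,L \right)} = \sqrt{28 + \left(L L + L\right)} = \sqrt{28 + \left(L^{2} + L\right)} = \sqrt{28 + \left(L + L^{2}\right)} = \sqrt{28 + L + L^{2}}$)
$\frac{\left(- \frac{1560667}{918910} + \frac{1840994}{G{\left(-1554,1072 \right)}}\right) + 3208568}{2790420 - 2209911} = \frac{\left(- \frac{1560667}{918910} + \frac{1840994}{\sqrt{28 + 1072 + 1072^{2}}}\right) + 3208568}{2790420 - 2209911} = \frac{\left(\left(-1560667\right) \frac{1}{918910} + \frac{1840994}{\sqrt{28 + 1072 + 1149184}}\right) + 3208568}{580509} = \left(\left(- \frac{1560667}{918910} + \frac{1840994}{\sqrt{1150284}}\right) + 3208568\right) \frac{1}{580509} = \left(\left(- \frac{1560667}{918910} + \frac{1840994}{2 \sqrt{287571}}\right) + 3208568\right) \frac{1}{580509} = \left(\left(- \frac{1560667}{918910} + 1840994 \frac{\sqrt{287571}}{575142}\right) + 3208568\right) \frac{1}{580509} = \left(\left(- \frac{1560667}{918910} + \frac{920497 \sqrt{287571}}{287571}\right) + 3208568\right) \frac{1}{580509} = \left(\frac{2948383660213}{918910} + \frac{920497 \sqrt{287571}}{287571}\right) \frac{1}{580509} = \frac{2948383660213}{533435525190} + \frac{920497 \sqrt{287571}}{166937553639}$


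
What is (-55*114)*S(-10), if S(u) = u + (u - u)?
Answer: 62700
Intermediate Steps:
S(u) = u (S(u) = u + 0 = u)
(-55*114)*S(-10) = -55*114*(-10) = -6270*(-10) = 62700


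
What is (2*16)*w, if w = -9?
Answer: -288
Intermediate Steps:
(2*16)*w = (2*16)*(-9) = 32*(-9) = -288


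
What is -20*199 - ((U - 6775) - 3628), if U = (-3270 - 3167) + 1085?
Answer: 11775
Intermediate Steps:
U = -5352 (U = -6437 + 1085 = -5352)
-20*199 - ((U - 6775) - 3628) = -20*199 - ((-5352 - 6775) - 3628) = -3980 - (-12127 - 3628) = -3980 - 1*(-15755) = -3980 + 15755 = 11775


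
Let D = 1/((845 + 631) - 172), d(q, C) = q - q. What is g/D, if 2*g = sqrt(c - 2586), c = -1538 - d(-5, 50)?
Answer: 1304*I*sqrt(1031) ≈ 41870.0*I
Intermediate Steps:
d(q, C) = 0
c = -1538 (c = -1538 - 1*0 = -1538 + 0 = -1538)
g = I*sqrt(1031) (g = sqrt(-1538 - 2586)/2 = sqrt(-4124)/2 = (2*I*sqrt(1031))/2 = I*sqrt(1031) ≈ 32.109*I)
D = 1/1304 (D = 1/(1476 - 172) = 1/1304 ≈ 0.00076687)
g/D = (I*sqrt(1031))/(1/1304) = (I*sqrt(1031))*1304 = 1304*I*sqrt(1031)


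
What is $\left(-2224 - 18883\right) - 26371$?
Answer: $-47478$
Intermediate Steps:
$\left(-2224 - 18883\right) - 26371 = -21107 - 26371 = -47478$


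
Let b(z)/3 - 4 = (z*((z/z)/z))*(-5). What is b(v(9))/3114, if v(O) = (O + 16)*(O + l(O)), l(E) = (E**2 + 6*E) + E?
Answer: -1/1038 ≈ -0.00096339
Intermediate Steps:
l(E) = E**2 + 7*E
v(O) = (16 + O)*(O + O*(7 + O)) (v(O) = (O + 16)*(O + O*(7 + O)) = (16 + O)*(O + O*(7 + O)))
b(z) = -3 (b(z) = 12 + 3*((z*((z/z)/z))*(-5)) = 12 + 3*((z*(1/z))*(-5)) = 12 + 3*((z/z)*(-5)) = 12 + 3*(1*(-5)) = 12 + 3*(-5) = 12 - 15 = -3)
b(v(9))/3114 = -3/3114 = -3*1/3114 = -1/1038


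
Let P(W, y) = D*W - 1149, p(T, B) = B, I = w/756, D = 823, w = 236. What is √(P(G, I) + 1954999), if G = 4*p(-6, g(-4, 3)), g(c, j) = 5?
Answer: √1970310 ≈ 1403.7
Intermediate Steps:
I = 59/189 (I = 236/756 = 236*(1/756) = 59/189 ≈ 0.31217)
G = 20 (G = 4*5 = 20)
P(W, y) = -1149 + 823*W (P(W, y) = 823*W - 1149 = -1149 + 823*W)
√(P(G, I) + 1954999) = √((-1149 + 823*20) + 1954999) = √((-1149 + 16460) + 1954999) = √(15311 + 1954999) = √1970310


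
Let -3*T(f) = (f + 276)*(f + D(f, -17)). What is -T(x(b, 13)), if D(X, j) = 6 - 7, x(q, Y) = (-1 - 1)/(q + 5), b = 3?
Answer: -5515/48 ≈ -114.90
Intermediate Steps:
x(q, Y) = -2/(5 + q)
D(X, j) = -1
T(f) = -(-1 + f)*(276 + f)/3 (T(f) = -(f + 276)*(f - 1)/3 = -(276 + f)*(-1 + f)/3 = -(-1 + f)*(276 + f)/3)
-T(x(b, 13)) = -(92 - (-550)/(3*(5 + 3)) - 4/(5 + 3)²/3) = -(92 - (-550)/(3*8) - (-2/8)²/3) = -(92 - (-550)/(3*8) - (-2*⅛)²/3) = -(92 - 275/3*(-¼) - (-¼)²/3) = -(92 + 275/12 - ⅓*1/16) = -(92 + 275/12 - 1/48) = -1*5515/48 = -5515/48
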